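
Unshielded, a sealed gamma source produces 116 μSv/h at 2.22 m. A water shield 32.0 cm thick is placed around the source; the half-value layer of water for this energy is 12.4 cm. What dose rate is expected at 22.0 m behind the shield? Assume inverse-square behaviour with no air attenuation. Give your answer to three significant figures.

0.197 μSv/h

Distance alone: (2.22/22.0)² = 0.01018, so 116 × 0.01018 = 1.181 μSv/h.
Shield: 32.0/12.4 = 2.581 half-value layers → attenuation 2^(−2.581) = 0.1671.
Combined: 1.181 × 0.1671 = 0.1973 μSv/h.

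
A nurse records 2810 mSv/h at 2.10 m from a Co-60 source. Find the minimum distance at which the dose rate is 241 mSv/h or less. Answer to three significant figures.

Since intensity falls as 1/r², d₂ = d₁·√(I₁/I₂).
I₁/I₂ = 2810/241 = 11.66, so d₂ = 2.10 × √11.66 = 7.171 m.

7.17 m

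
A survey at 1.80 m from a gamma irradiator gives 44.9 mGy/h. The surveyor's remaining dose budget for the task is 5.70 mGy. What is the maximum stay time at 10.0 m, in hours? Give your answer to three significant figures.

3.92 h

Applying the 1/r² law, rate at 10.0 m:
44.9 × (1.80/10.0)² = 44.9 × 0.03240 = 1.455 mGy/h.
Stay time = 5.70 mGy ÷ 1.455 mGy/h = 3.918 h.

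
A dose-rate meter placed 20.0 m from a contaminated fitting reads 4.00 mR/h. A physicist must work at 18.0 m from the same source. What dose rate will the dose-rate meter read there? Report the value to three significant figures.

Using I₁d₁² = I₂d₂², scaling from 20.0 m to 18.0 m:
4.00 × (20.0/18.0)² = 4.00 × 1.235 = 4.940 mR/h.

4.94 mR/h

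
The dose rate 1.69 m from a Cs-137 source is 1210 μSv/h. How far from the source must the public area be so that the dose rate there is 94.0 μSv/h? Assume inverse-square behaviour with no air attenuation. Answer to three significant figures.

6.06 m

Intensity scales as (d₁/d₂)², so d₂ = d₁·√(I₁/I₂).
I₁/I₂ = 1210/94.0 = 12.87, so d₂ = 1.69 × √12.87 = 6.063 m.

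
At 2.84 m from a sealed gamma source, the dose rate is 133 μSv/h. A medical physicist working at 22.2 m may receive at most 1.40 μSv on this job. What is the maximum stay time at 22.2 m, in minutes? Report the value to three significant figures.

38.6 min

Applying the 1/r² law, rate at 22.2 m:
133 × (2.84/22.2)² = 133 × 0.01637 = 2.177 μSv/h.
Stay time = 1.40 μSv ÷ 2.177 μSv/h = 0.6431 h = 38.59 min.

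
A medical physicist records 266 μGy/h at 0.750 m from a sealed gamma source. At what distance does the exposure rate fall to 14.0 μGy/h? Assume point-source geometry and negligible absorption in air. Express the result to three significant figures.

3.27 m

Applying the 1/r² law, d₂ = d₁·√(I₁/I₂).
I₁/I₂ = 266/14.0 = 19.00, so d₂ = 0.750 × √19.00 = 3.269 m.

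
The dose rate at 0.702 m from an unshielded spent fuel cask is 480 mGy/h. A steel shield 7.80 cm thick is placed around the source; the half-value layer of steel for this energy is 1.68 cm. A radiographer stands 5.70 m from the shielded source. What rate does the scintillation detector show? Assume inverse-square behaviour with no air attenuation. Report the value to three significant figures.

0.291 mGy/h

Distance alone: 480 × (0.702/5.70)² = 480 × 0.01517 = 7.282 mGy/h.
Shield: 7.80/1.68 = 4.643 half-value layers → attenuation 2^(−4.643) = 0.04002.
Combined: 7.282 × 0.04002 = 0.2914 mGy/h.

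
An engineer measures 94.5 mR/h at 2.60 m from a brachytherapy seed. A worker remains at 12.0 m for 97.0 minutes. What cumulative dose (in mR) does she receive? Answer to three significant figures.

By the inverse-square law, rate at 12.0 m:
(2.60/12.0)² = 0.04694, so 94.5 × 0.04694 = 4.436 mR/h.
Dose = rate × time = 4.436 mR/h × 1.617 h = 7.173 mR.

7.17 mR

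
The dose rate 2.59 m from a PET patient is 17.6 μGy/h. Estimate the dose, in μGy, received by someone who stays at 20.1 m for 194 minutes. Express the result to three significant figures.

By the inverse-square law, rate at 20.1 m:
17.6 × (2.59/20.1)² = 17.6 × 0.01660 = 0.2922 μGy/h.
Dose = rate × time = 0.2922 μGy/h × 3.233 h = 0.9447 μGy.

0.945 μGy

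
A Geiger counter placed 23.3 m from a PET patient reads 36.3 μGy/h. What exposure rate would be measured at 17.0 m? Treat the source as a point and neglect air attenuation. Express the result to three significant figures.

Applying the 1/r² law, scaling from 23.3 m to 17.0 m:
36.3 × (23.3/17.0)² = 36.3 × 1.879 = 68.21 μGy/h.

68.2 μGy/h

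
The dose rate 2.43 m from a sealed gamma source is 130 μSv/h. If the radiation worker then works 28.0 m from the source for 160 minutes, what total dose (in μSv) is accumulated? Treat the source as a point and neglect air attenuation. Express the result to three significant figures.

2.61 μSv

Intensity scales as (d₁/d₂)², so rate at 28.0 m:
(2.43/28.0)² = 0.007532, so 130 × 0.007532 = 0.9792 μSv/h.
Dose = rate × time = 0.9792 μSv/h × 2.667 h = 2.612 μSv.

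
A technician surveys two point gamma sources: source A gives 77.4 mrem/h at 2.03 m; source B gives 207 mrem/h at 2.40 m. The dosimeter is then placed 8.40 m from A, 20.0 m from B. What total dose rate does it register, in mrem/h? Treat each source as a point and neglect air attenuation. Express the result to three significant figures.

7.50 mrem/h

By superposition, sum each source's inverse-square contribution:
A: 77.4 × (2.03/8.40)² = 4.520 mrem/h
B: 207 × (2.40/20.0)² = 2.981 mrem/h
Total = 4.520 + 2.981 = 7.501 mrem/h.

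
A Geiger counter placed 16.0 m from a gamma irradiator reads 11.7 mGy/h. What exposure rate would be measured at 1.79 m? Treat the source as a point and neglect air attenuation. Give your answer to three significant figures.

Using I₁d₁² = I₂d₂², scaling from 16.0 m to 1.79 m:
11.7 × (16.0/1.79)² = 11.7 × 79.90 = 934.8 mGy/h.

935 mGy/h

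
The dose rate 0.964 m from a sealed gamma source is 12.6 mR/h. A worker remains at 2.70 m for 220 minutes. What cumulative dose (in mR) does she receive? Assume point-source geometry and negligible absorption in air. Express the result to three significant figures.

Using I₁d₁² = I₂d₂², rate at 2.70 m:
12.6 × (0.964/2.70)² = 12.6 × 0.1275 = 1.607 mR/h.
Dose = rate × time = 1.607 mR/h × 3.667 h = 5.893 mR.

5.89 mR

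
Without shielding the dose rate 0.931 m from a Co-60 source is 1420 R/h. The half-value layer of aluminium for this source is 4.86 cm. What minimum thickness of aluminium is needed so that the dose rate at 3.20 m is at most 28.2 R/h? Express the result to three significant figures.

At 3.20 m, distance alone gives (0.931/3.20)² = 0.08464, so 1420 × 0.08464 = 120.2 R/h.
Further attenuation needed: 120.2/28.2 = 4.262.
n = log₂(4.262) = 2.092 half-value layers.
Thickness = 2.092 × 4.86 cm = 10.17 cm.

10.2 cm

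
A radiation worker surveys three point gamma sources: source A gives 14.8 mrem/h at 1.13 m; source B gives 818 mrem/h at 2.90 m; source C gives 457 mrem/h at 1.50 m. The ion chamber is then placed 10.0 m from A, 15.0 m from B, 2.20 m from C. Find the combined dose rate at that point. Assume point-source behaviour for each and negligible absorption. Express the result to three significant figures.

243 mrem/h

Each source contributes Iᵢ·(dᵢ/rᵢ)²; contributions add.
A: 14.8 × (1.13/10.0)² = 0.1890 mrem/h
B: 818 × (2.90/15.0)² = 30.58 mrem/h
C: 457 × (1.50/2.20)² = 212.4 mrem/h
Total = 0.1890 + 30.58 + 212.4 = 243.2 mrem/h.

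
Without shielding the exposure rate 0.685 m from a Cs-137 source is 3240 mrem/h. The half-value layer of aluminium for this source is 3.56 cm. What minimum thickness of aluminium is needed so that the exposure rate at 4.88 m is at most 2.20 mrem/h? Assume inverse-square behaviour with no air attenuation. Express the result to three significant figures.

17.3 cm

At 4.88 m, distance alone gives 3240 × (0.685/4.88)² = 3240 × 0.01970 = 63.83 mrem/h.
Further attenuation needed: 63.83/2.20 = 29.01.
n = log₂(29.01) = 4.858 half-value layers.
Thickness = 4.858 × 3.56 cm = 17.29 cm.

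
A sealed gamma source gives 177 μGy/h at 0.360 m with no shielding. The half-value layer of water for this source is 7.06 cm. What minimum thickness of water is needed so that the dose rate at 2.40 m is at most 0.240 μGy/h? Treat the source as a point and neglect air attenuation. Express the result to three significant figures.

28.6 cm

At 2.40 m, distance alone gives (0.360/2.40)² = 0.02250, so 177 × 0.02250 = 3.982 μGy/h.
Further attenuation needed: 3.982/0.240 = 16.59.
n = log₂(16.59) = 4.052 half-value layers.
Thickness = 4.052 × 7.06 cm = 28.61 cm.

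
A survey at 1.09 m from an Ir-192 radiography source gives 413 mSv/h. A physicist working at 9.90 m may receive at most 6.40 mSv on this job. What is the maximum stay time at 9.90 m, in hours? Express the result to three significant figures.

Applying the 1/r² law, rate at 9.90 m:
(1.09/9.90)² = 0.01212, so 413 × 0.01212 = 5.006 mSv/h.
Stay time = 6.40 mSv ÷ 5.006 mSv/h = 1.278 h.

1.28 h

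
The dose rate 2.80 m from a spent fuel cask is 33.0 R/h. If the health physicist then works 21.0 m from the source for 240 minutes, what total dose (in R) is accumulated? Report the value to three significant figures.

2.35 R

By the inverse-square law, rate at 21.0 m:
(2.80/21.0)² = 0.01778, so 33.0 × 0.01778 = 0.5867 R/h.
Dose = rate × time = 0.5867 R/h × 4.000 h = 2.347 R.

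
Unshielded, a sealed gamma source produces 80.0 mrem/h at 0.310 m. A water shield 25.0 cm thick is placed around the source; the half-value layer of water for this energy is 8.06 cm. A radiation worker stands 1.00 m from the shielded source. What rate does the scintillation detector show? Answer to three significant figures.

0.896 mrem/h

Distance alone: (0.310/1.00)² = 0.09610, so 80.0 × 0.09610 = 7.688 mrem/h.
Shield: 25.0/8.06 = 3.102 half-value layers → attenuation 2^(−3.102) = 0.1165.
Combined: 7.688 × 0.1165 = 0.8957 mrem/h.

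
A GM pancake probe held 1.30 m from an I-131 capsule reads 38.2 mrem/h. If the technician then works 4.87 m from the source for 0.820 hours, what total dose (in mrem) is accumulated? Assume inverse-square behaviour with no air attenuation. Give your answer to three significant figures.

By the inverse-square law, rate at 4.87 m:
38.2 × (1.30/4.87)² = 38.2 × 0.07126 = 2.722 mrem/h.
Dose = rate × time = 2.722 mrem/h × 0.8200 h = 2.232 mrem.

2.23 mrem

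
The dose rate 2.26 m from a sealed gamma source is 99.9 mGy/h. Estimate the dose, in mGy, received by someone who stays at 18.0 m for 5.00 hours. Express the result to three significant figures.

Since intensity falls as 1/r², rate at 18.0 m:
99.9 × (2.26/18.0)² = 99.9 × 0.01576 = 1.574 mGy/h.
Dose = rate × time = 1.574 mGy/h × 5.000 h = 7.870 mGy.

7.87 mGy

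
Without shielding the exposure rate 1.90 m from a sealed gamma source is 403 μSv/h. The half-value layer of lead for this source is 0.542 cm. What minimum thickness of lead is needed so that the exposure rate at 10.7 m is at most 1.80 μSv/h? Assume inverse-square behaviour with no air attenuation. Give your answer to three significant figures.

At 10.7 m, distance alone gives (1.90/10.7)² = 0.03153, so 403 × 0.03153 = 12.71 μSv/h.
Further attenuation needed: 12.71/1.80 = 7.061.
n = log₂(7.061) = 2.820 half-value layers.
Thickness = 2.820 × 0.542 cm = 1.528 cm.

1.53 cm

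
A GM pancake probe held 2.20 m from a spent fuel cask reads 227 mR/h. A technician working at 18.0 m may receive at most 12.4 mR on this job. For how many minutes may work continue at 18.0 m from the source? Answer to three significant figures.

Intensity scales as (d₁/d₂)², so rate at 18.0 m:
(2.20/18.0)² = 0.01494, so 227 × 0.01494 = 3.391 mR/h.
Stay time = 12.4 mR ÷ 3.391 mR/h = 3.657 h = 219.4 min.

219 min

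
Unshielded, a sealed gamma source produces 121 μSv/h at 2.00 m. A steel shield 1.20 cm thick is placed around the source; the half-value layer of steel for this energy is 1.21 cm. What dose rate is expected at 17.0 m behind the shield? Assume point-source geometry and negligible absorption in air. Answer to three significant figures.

0.842 μSv/h

Distance alone: 121 × (2.00/17.0)² = 121 × 0.01384 = 1.675 μSv/h.
Shield: 1.20/1.21 = 0.9917 half-value layers → attenuation 2^(−0.9917) = 0.5029.
Combined: 1.675 × 0.5029 = 0.8424 μSv/h.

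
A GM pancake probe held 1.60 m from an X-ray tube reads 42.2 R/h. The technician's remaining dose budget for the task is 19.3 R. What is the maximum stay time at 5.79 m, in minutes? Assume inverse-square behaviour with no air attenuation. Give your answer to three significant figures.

By the inverse-square law, rate at 5.79 m:
42.2 × (1.60/5.79)² = 42.2 × 0.07636 = 3.222 R/h.
Stay time = 19.3 R ÷ 3.222 R/h = 5.990 h = 359.4 min.

359 min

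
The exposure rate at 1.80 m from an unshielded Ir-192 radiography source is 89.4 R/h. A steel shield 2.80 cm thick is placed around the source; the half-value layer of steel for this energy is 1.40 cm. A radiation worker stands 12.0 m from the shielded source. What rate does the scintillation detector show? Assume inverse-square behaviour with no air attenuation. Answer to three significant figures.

Distance alone: (1.80/12.0)² = 0.02250, so 89.4 × 0.02250 = 2.011 R/h.
Shield: 2.80/1.40 = 2.000 half-value layers → attenuation 2^(−2.000) = 0.2500.
Combined: 2.011 × 0.2500 = 0.5028 R/h.

0.503 R/h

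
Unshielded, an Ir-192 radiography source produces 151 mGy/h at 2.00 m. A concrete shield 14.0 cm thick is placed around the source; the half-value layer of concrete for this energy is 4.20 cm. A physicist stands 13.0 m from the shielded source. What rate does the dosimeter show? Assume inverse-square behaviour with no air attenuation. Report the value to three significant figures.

Distance alone: 151 × (2.00/13.0)² = 151 × 0.02367 = 3.574 mGy/h.
Shield: 14.0/4.20 = 3.333 half-value layers → attenuation 2^(−3.333) = 0.09924.
Combined: 3.574 × 0.09924 = 0.3547 mGy/h.

0.355 mGy/h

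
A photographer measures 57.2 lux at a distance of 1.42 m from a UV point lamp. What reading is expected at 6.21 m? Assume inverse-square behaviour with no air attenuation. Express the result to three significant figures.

Intensity scales as (d₁/d₂)², so the rate at 6.21 m is
(1.42/6.21)² = 0.05229, so 57.2 × 0.05229 = 2.991 lux.

2.99 lux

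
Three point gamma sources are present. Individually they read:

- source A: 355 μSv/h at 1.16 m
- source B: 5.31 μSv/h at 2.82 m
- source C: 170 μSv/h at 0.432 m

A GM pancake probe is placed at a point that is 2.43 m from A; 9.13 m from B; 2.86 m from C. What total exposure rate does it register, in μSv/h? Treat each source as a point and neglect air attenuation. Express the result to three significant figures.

Each source contributes Iᵢ·(dᵢ/rᵢ)²; contributions add.
A: 355 × (1.16/2.43)² = 80.90 μSv/h
B: 5.31 × (2.82/9.13)² = 0.5066 μSv/h
C: 170 × (0.432/2.86)² = 3.879 μSv/h
Total = 80.90 + 0.5066 + 3.879 = 85.29 μSv/h.

85.3 μSv/h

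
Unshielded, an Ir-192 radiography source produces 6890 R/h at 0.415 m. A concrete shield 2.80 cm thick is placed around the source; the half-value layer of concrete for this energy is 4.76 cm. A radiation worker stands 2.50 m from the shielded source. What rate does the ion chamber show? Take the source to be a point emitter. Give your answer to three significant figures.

Distance alone: (0.415/2.50)² = 0.02756, so 6890 × 0.02756 = 189.9 R/h.
Shield: 2.80/4.76 = 0.5882 half-value layers → attenuation 2^(−0.5882) = 0.6652.
Combined: 189.9 × 0.6652 = 126.3 R/h.

126 R/h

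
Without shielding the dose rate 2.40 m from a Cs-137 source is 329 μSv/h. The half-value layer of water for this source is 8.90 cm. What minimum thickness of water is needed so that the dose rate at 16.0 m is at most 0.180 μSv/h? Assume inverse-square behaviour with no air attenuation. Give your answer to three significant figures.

At 16.0 m, distance alone gives 329 × (2.40/16.0)² = 329 × 0.02250 = 7.402 μSv/h.
Further attenuation needed: 7.402/0.180 = 41.12.
n = log₂(41.12) = 5.362 half-value layers.
Thickness = 5.362 × 8.90 cm = 47.72 cm.

47.7 cm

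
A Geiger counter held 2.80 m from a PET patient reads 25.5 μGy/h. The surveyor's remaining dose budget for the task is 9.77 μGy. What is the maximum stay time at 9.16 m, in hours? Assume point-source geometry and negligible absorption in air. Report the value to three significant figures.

4.10 h

Using I₁d₁² = I₂d₂², rate at 9.16 m:
(2.80/9.16)² = 0.09344, so 25.5 × 0.09344 = 2.383 μGy/h.
Stay time = 9.77 μGy ÷ 2.383 μGy/h = 4.100 h.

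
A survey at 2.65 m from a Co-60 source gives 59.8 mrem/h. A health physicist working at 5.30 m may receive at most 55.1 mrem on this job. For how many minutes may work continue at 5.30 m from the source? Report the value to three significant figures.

221 min

By the inverse-square law, rate at 5.30 m:
(2.65/5.30)² = 0.2500, so 59.8 × 0.2500 = 14.95 mrem/h.
Stay time = 55.1 mrem ÷ 14.95 mrem/h = 3.686 h = 221.2 min.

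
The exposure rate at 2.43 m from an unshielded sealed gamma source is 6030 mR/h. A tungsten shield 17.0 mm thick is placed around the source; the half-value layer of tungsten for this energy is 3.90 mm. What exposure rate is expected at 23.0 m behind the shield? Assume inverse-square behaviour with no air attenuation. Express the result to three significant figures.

3.28 mR/h

Distance alone: 6030 × (2.43/23.0)² = 6030 × 0.01116 = 67.29 mR/h.
Shield: 17.0/3.90 = 4.359 half-value layers → attenuation 2^(−4.359) = 0.04873.
Combined: 67.29 × 0.04873 = 3.279 mR/h.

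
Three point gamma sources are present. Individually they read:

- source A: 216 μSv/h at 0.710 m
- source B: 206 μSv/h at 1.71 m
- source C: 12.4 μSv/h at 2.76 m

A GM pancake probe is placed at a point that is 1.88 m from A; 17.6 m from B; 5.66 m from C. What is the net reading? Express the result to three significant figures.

Each source contributes Iᵢ·(dᵢ/rᵢ)²; contributions add.
A: 216 × (0.710/1.88)² = 30.81 μSv/h
B: 206 × (1.71/17.6)² = 1.945 μSv/h
C: 12.4 × (2.76/5.66)² = 2.949 μSv/h
Total = 30.81 + 1.945 + 2.949 = 35.70 μSv/h.

35.7 μSv/h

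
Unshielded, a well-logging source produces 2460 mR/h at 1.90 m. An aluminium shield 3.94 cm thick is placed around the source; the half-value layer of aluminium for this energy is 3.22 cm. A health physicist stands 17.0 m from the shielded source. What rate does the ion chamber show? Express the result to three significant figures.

13.2 mR/h

Distance alone: 2460 × (1.90/17.0)² = 2460 × 0.01249 = 30.73 mR/h.
Shield: 3.94/3.22 = 1.224 half-value layers → attenuation 2^(−1.224) = 0.4281.
Combined: 30.73 × 0.4281 = 13.16 mR/h.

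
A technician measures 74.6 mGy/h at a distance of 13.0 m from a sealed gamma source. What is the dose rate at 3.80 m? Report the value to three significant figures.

873 mGy/h

Using I₁d₁² = I₂d₂², the rate at 3.80 m is
74.6 × (13.0/3.80)² = 74.6 × 11.70 = 872.8 mGy/h.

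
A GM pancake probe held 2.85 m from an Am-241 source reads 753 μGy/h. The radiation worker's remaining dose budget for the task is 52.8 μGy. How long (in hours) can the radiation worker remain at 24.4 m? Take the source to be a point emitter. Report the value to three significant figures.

Intensity scales as (d₁/d₂)², so rate at 24.4 m:
(2.85/24.4)² = 0.01364, so 753 × 0.01364 = 10.27 μGy/h.
Stay time = 52.8 μGy ÷ 10.27 μGy/h = 5.141 h.

5.14 h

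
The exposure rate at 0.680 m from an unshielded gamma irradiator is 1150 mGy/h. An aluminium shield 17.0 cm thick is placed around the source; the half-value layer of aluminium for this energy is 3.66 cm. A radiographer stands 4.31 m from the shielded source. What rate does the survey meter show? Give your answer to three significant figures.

1.14 mGy/h

Distance alone: 1150 × (0.680/4.31)² = 1150 × 0.02489 = 28.62 mGy/h.
Shield: 17.0/3.66 = 4.645 half-value layers → attenuation 2^(−4.645) = 0.03997.
Combined: 28.62 × 0.03997 = 1.144 mGy/h.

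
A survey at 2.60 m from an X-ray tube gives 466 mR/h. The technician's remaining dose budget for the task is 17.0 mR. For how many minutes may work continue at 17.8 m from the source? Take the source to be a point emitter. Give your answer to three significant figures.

Since intensity falls as 1/r², rate at 17.8 m:
(2.60/17.8)² = 0.02134, so 466 × 0.02134 = 9.944 mR/h.
Stay time = 17.0 mR ÷ 9.944 mR/h = 1.710 h = 102.6 min.

103 min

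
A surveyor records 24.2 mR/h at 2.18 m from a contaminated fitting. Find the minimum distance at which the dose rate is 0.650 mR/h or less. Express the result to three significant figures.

13.3 m

Applying the 1/r² law, d₂ = d₁·√(I₁/I₂).
I₁/I₂ = 24.2/0.650 = 37.23, so d₂ = 2.18 × √37.23 = 13.30 m.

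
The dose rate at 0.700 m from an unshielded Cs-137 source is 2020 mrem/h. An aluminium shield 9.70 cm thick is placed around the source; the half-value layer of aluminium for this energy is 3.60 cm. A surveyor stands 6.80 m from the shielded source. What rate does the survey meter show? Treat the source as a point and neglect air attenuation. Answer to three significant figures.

3.31 mrem/h

Distance alone: (0.700/6.80)² = 0.01060, so 2020 × 0.01060 = 21.41 mrem/h.
Shield: 9.70/3.60 = 2.694 half-value layers → attenuation 2^(−2.694) = 0.1545.
Combined: 21.41 × 0.1545 = 3.308 mrem/h.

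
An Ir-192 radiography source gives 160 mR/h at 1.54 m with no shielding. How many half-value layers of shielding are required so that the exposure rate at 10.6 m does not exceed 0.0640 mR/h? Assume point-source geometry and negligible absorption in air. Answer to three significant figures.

At 10.6 m, distance alone gives (1.54/10.6)² = 0.02111, so 160 × 0.02111 = 3.378 mR/h.
Further attenuation needed: 3.378/0.0640 = 52.78.
n = log₂(52.78) = 5.722 half-value layers.

5.72 half-value layers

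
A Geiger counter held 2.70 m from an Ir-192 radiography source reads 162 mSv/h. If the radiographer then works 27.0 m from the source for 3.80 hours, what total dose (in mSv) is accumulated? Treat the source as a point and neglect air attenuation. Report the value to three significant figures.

6.16 mSv

By the inverse-square law, rate at 27.0 m:
(2.70/27.0)² = 0.01000, so 162 × 0.01000 = 1.620 mSv/h.
Dose = rate × time = 1.620 mSv/h × 3.800 h = 6.156 mSv.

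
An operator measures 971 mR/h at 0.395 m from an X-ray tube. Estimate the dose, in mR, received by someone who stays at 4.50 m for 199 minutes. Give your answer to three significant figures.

24.8 mR

Intensity scales as (d₁/d₂)², so rate at 4.50 m:
971 × (0.395/4.50)² = 971 × 0.007705 = 7.482 mR/h.
Dose = rate × time = 7.482 mR/h × 3.317 h = 24.82 mR.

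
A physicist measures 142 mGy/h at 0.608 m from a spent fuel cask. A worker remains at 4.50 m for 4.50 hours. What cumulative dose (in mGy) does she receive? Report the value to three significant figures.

11.7 mGy

Using I₁d₁² = I₂d₂², rate at 4.50 m:
142 × (0.608/4.50)² = 142 × 0.01826 = 2.593 mGy/h.
Dose = rate × time = 2.593 mGy/h × 4.500 h = 11.67 mGy.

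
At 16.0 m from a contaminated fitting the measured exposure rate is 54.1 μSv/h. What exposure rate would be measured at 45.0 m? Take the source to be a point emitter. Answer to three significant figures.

Since intensity falls as 1/r², scaling from 16.0 m to 45.0 m:
54.1 × (16.0/45.0)² = 54.1 × 0.1264 = 6.838 μSv/h.

6.84 μSv/h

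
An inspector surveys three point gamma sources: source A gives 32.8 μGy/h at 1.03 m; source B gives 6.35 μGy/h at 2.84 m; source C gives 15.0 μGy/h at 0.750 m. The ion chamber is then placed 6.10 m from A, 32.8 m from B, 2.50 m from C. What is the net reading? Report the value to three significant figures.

Each source contributes Iᵢ·(dᵢ/rᵢ)²; contributions add.
A: 32.8 × (1.03/6.10)² = 0.9352 μGy/h
B: 6.35 × (2.84/32.8)² = 0.04761 μGy/h
C: 15.0 × (0.750/2.50)² = 1.350 μGy/h
Total = 0.9352 + 0.04761 + 1.350 = 2.333 μGy/h.

2.33 μGy/h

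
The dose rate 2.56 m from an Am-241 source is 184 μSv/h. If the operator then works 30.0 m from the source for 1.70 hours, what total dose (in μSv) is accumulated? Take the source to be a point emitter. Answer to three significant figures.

By the inverse-square law, rate at 30.0 m:
(2.56/30.0)² = 0.007282, so 184 × 0.007282 = 1.340 μSv/h.
Dose = rate × time = 1.340 μSv/h × 1.700 h = 2.278 μSv.

2.28 μSv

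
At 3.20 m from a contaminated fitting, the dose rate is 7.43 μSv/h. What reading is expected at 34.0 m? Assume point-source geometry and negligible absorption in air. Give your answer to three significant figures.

0.0658 μSv/h

Applying the 1/r² law, the rate at 34.0 m is
(3.20/34.0)² = 0.008858, so 7.43 × 0.008858 = 0.06581 μSv/h.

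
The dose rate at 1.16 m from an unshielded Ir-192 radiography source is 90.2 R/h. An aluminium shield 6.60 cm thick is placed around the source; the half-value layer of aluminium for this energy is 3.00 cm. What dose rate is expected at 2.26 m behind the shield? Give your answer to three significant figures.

5.17 R/h

Distance alone: 90.2 × (1.16/2.26)² = 90.2 × 0.2635 = 23.77 R/h.
Shield: 6.60/3.00 = 2.200 half-value layers → attenuation 2^(−2.200) = 0.2176.
Combined: 23.77 × 0.2176 = 5.172 R/h.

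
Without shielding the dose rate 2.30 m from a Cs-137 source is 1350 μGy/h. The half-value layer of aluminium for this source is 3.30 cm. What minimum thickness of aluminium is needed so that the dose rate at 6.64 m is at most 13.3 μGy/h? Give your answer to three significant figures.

At 6.64 m, distance alone gives 1350 × (2.30/6.64)² = 1350 × 0.1200 = 162.0 μGy/h.
Further attenuation needed: 162.0/13.3 = 12.18.
n = log₂(12.18) = 3.606 half-value layers.
Thickness = 3.606 × 3.30 cm = 11.90 cm.

11.9 cm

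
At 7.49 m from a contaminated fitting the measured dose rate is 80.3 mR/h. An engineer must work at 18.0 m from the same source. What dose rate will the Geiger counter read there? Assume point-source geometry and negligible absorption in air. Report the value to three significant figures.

13.9 mR/h

Using I₁d₁² = I₂d₂², scaling from 7.49 m to 18.0 m:
80.3 × (7.49/18.0)² = 80.3 × 0.1731 = 13.90 mR/h.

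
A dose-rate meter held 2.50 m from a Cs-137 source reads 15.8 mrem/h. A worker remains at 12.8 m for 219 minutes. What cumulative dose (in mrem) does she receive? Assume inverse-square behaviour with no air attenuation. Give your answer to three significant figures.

Since intensity falls as 1/r², rate at 12.8 m:
(2.50/12.8)² = 0.03815, so 15.8 × 0.03815 = 0.6028 mrem/h.
Dose = rate × time = 0.6028 mrem/h × 3.650 h = 2.200 mrem.

2.20 mrem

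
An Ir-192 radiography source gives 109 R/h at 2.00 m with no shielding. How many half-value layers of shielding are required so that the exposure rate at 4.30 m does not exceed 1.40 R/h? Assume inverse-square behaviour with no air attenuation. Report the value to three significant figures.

4.07 half-value layers

At 4.30 m, distance alone gives 109 × (2.00/4.30)² = 109 × 0.2163 = 23.58 R/h.
Further attenuation needed: 23.58/1.40 = 16.84.
n = log₂(16.84) = 4.074 half-value layers.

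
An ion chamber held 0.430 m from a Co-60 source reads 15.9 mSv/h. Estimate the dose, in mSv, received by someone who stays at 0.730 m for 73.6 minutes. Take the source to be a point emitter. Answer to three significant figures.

6.77 mSv

Applying the 1/r² law, rate at 0.730 m:
(0.430/0.730)² = 0.3470, so 15.9 × 0.3470 = 5.517 mSv/h.
Dose = rate × time = 5.517 mSv/h × 1.227 h = 6.769 mSv.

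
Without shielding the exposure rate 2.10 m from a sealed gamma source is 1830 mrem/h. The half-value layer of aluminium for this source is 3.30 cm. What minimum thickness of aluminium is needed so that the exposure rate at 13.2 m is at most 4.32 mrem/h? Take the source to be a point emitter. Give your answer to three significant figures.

11.3 cm

At 13.2 m, distance alone gives 1830 × (2.10/13.2)² = 1830 × 0.02531 = 46.32 mrem/h.
Further attenuation needed: 46.32/4.32 = 10.72.
n = log₂(10.72) = 3.422 half-value layers.
Thickness = 3.422 × 3.30 cm = 11.29 cm.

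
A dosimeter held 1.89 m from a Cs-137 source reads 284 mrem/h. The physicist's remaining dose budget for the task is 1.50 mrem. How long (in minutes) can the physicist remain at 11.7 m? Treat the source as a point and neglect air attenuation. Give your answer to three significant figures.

By the inverse-square law, rate at 11.7 m:
284 × (1.89/11.7)² = 284 × 0.02609 = 7.410 mrem/h.
Stay time = 1.50 mrem ÷ 7.410 mrem/h = 0.2024 h = 12.14 min.

12.1 min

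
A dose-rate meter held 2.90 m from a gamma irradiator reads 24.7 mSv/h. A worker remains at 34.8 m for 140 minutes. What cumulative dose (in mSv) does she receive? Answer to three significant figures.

Intensity scales as (d₁/d₂)², so rate at 34.8 m:
(2.90/34.8)² = 0.006944, so 24.7 × 0.006944 = 0.1715 mSv/h.
Dose = rate × time = 0.1715 mSv/h × 2.333 h = 0.4001 mSv.

0.400 mSv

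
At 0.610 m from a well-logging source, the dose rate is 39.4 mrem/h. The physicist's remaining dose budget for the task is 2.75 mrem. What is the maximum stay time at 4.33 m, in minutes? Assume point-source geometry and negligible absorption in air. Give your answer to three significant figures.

Using I₁d₁² = I₂d₂², rate at 4.33 m:
39.4 × (0.610/4.33)² = 39.4 × 0.01985 = 0.7821 mrem/h.
Stay time = 2.75 mrem ÷ 0.7821 mrem/h = 3.516 h = 211.0 min.

211 min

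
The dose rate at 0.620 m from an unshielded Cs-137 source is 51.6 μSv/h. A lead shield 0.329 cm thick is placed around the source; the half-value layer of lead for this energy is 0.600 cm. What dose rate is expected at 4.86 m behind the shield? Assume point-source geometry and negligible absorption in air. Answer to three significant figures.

0.574 μSv/h

Distance alone: 51.6 × (0.620/4.86)² = 51.6 × 0.01627 = 0.8395 μSv/h.
Shield: 0.329/0.600 = 0.5483 half-value layers → attenuation 2^(−0.5483) = 0.6838.
Combined: 0.8395 × 0.6838 = 0.5741 μSv/h.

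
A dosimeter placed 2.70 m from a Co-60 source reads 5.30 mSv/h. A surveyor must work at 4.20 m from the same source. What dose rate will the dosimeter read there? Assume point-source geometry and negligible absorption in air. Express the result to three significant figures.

Since intensity falls as 1/r², scaling from 2.70 m to 4.20 m:
5.30 × (2.70/4.20)² = 5.30 × 0.4133 = 2.190 mSv/h.

2.19 mSv/h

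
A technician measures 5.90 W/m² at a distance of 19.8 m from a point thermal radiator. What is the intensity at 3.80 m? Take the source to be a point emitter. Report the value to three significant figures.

160 W/m²

Applying the 1/r² law, the rate at 3.80 m is
5.90 × (19.8/3.80)² = 5.90 × 27.15 = 160.2 W/m².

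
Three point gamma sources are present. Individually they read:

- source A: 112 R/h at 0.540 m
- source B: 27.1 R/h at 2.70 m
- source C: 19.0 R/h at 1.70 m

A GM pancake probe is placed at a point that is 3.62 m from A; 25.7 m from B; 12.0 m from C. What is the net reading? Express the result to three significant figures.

By superposition, sum each source's inverse-square contribution:
A: 112 × (0.540/3.62)² = 2.492 R/h
B: 27.1 × (2.70/25.7)² = 0.2991 R/h
C: 19.0 × (1.70/12.0)² = 0.3813 R/h
Total = 2.492 + 0.2991 + 0.3813 = 3.172 R/h.

3.17 R/h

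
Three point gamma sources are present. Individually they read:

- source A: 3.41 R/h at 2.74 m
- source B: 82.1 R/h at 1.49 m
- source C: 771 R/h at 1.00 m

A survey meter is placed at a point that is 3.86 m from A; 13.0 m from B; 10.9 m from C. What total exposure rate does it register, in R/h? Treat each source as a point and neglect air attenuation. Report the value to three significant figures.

Each source contributes Iᵢ·(dᵢ/rᵢ)²; contributions add.
A: 3.41 × (2.74/3.86)² = 1.718 R/h
B: 82.1 × (1.49/13.0)² = 1.079 R/h
C: 771 × (1.00/10.9)² = 6.489 R/h
Total = 1.718 + 1.079 + 6.489 = 9.286 R/h.

9.29 R/h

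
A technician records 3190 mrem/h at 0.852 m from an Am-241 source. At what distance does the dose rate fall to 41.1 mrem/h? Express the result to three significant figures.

7.51 m

Applying the 1/r² law, d₂ = d₁·√(I₁/I₂).
I₁/I₂ = 3190/41.1 = 77.62, so d₂ = 0.852 × √77.62 = 7.506 m.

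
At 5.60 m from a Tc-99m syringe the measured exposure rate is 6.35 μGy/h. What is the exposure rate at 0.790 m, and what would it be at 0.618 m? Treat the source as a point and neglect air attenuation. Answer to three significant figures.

319 μGy/h; 521 μGy/h

Applying the 1/r² law,
At 0.790 m: (5.60/0.790)² = 50.25, so 6.35 × 50.25 = 319.1 μGy/h
At 0.618 m: (0.790/0.618)² = 1.634, so 319.1 × 1.634 = 521.4 μGy/h.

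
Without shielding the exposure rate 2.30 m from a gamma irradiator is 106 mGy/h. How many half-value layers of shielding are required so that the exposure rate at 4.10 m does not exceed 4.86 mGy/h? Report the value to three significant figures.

2.78 half-value layers

At 4.10 m, distance alone gives (2.30/4.10)² = 0.3147, so 106 × 0.3147 = 33.36 mGy/h.
Further attenuation needed: 33.36/4.86 = 6.864.
n = log₂(6.864) = 2.779 half-value layers.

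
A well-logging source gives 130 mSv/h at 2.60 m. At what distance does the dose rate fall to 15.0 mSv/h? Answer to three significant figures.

Since intensity falls as 1/r², d₂ = d₁·√(I₁/I₂).
I₁/I₂ = 130/15.0 = 8.667, so d₂ = 2.60 × √8.667 = 7.654 m.

7.65 m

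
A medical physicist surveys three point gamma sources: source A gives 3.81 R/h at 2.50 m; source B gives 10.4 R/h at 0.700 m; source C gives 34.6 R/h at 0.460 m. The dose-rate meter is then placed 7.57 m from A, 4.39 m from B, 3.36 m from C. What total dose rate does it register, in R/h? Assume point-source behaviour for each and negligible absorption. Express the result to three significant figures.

1.33 R/h

By superposition, sum each source's inverse-square contribution:
A: 3.81 × (2.50/7.57)² = 0.4155 R/h
B: 10.4 × (0.700/4.39)² = 0.2644 R/h
C: 34.6 × (0.460/3.36)² = 0.6485 R/h
Total = 0.4155 + 0.2644 + 0.6485 = 1.328 R/h.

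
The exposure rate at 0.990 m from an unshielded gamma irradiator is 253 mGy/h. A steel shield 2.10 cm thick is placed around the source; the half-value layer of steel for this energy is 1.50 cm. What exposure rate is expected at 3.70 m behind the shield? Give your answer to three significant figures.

Distance alone: 253 × (0.990/3.70)² = 253 × 0.07159 = 18.11 mGy/h.
Shield: 2.10/1.50 = 1.400 half-value layers → attenuation 2^(−1.400) = 0.3789.
Combined: 18.11 × 0.3789 = 6.862 mGy/h.

6.86 mGy/h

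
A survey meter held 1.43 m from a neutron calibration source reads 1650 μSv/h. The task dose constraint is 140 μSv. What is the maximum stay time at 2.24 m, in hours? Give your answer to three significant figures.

Applying the 1/r² law, rate at 2.24 m:
(1.43/2.24)² = 0.4075, so 1650 × 0.4075 = 672.4 μSv/h.
Stay time = 140 μSv ÷ 672.4 μSv/h = 0.2082 h.

0.208 h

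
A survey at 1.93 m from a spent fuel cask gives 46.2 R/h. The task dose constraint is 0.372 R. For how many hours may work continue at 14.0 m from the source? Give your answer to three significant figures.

0.424 h

Since intensity falls as 1/r², rate at 14.0 m:
(1.93/14.0)² = 0.01900, so 46.2 × 0.01900 = 0.8778 R/h.
Stay time = 0.372 R ÷ 0.8778 R/h = 0.4238 h.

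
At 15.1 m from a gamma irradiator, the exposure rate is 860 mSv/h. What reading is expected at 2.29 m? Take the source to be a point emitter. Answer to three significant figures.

37400 mSv/h

Applying the 1/r² law, the rate at 2.29 m is
(15.1/2.29)² = 43.48, so 860 × 43.48 = 37390 mSv/h.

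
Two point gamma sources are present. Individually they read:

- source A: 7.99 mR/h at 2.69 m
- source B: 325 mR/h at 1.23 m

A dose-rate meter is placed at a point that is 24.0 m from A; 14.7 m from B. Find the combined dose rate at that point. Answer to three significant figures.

By superposition, sum each source's inverse-square contribution:
A: 7.99 × (2.69/24.0)² = 0.1004 mR/h
B: 325 × (1.23/14.7)² = 2.275 mR/h
Total = 0.1004 + 2.275 = 2.375 mR/h.

2.38 mR/h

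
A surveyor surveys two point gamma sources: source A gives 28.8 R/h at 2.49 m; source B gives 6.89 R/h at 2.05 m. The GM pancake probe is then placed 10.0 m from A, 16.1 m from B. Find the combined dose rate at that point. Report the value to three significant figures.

1.90 R/h

By superposition, sum each source's inverse-square contribution:
A: 28.8 × (2.49/10.0)² = 1.786 R/h
B: 6.89 × (2.05/16.1)² = 0.1117 R/h
Total = 1.786 + 0.1117 = 1.898 R/h.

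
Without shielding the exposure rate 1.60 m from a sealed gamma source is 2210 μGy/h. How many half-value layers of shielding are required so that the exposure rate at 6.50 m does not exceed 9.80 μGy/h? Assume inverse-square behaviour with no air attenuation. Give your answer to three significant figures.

At 6.50 m, distance alone gives 2210 × (1.60/6.50)² = 2210 × 0.06059 = 133.9 μGy/h.
Further attenuation needed: 133.9/9.80 = 13.66.
n = log₂(13.66) = 3.772 half-value layers.

3.77 half-value layers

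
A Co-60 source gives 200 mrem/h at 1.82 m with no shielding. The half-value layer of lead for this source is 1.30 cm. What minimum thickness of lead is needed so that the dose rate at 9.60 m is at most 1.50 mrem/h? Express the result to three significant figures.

At 9.60 m, distance alone gives 200 × (1.82/9.60)² = 200 × 0.03594 = 7.188 mrem/h.
Further attenuation needed: 7.188/1.50 = 4.792.
n = log₂(4.792) = 2.261 half-value layers.
Thickness = 2.261 × 1.30 cm = 2.939 cm.

2.94 cm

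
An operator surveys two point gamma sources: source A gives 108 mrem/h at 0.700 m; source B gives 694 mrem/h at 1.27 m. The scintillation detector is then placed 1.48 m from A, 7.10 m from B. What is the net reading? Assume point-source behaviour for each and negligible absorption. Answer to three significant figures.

By superposition, sum each source's inverse-square contribution:
A: 108 × (0.700/1.48)² = 24.16 mrem/h
B: 694 × (1.27/7.10)² = 22.20 mrem/h
Total = 24.16 + 22.20 = 46.36 mrem/h.

46.4 mrem/h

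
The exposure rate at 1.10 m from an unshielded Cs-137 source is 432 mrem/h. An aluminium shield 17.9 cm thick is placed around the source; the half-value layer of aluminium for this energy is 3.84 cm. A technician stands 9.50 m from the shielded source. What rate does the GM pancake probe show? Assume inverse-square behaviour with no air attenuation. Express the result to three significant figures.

0.229 mrem/h

Distance alone: (1.10/9.50)² = 0.01341, so 432 × 0.01341 = 5.793 mrem/h.
Shield: 17.9/3.84 = 4.661 half-value layers → attenuation 2^(−4.661) = 0.03953.
Combined: 5.793 × 0.03953 = 0.2290 mrem/h.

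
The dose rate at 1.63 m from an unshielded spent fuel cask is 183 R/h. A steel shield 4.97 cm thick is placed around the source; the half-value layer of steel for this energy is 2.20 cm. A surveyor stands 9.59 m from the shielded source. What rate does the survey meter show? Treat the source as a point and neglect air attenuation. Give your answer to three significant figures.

Distance alone: (1.63/9.59)² = 0.02889, so 183 × 0.02889 = 5.287 R/h.
Shield: 4.97/2.20 = 2.259 half-value layers → attenuation 2^(−2.259) = 0.2089.
Combined: 5.287 × 0.2089 = 1.104 R/h.

1.10 R/h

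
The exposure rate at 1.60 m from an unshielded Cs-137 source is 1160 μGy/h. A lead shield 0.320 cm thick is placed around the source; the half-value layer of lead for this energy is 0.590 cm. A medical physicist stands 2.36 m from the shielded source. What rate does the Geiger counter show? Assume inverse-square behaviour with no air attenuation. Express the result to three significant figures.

Distance alone: (1.60/2.36)² = 0.4596, so 1160 × 0.4596 = 533.1 μGy/h.
Shield: 0.320/0.590 = 0.5424 half-value layers → attenuation 2^(−0.5424) = 0.6866.
Combined: 533.1 × 0.6866 = 366.0 μGy/h.

366 μGy/h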